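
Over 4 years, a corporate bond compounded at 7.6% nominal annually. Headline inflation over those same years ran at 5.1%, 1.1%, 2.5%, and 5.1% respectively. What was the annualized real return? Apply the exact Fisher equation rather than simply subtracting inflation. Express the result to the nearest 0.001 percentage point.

4.026%

Cumulative inflation factor: 1.051 × 1.011 × 1.025 × 1.051 ≈ 1.14467.
Nominal growth factor: 1.34045. Real growth factor = 1.34045 / 1.14467 ≈ 1.17103.
Annualized: 1.17103^(1/4) − 1 ≈ 0.04026.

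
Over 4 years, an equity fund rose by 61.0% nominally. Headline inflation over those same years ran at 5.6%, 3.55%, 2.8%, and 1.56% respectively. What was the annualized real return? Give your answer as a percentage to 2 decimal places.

8.97%

Cumulative inflation factor: 1.056 × 1.0355 × 1.028 × 1.0156 ≈ 1.14164.
Nominal growth factor: 1.61000. Real growth factor = 1.61000 / 1.14164 ≈ 1.41025.
Annualized: 1.41025^(1/4) − 1 ≈ 0.08974.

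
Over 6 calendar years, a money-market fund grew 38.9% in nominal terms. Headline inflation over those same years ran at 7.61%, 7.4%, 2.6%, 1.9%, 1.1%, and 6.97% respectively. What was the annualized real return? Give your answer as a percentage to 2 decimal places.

Cumulative inflation factor: 1.0761 × 1.074 × 1.026 × 1.019 × 1.011 × 1.0697 ≈ 1.30675.
Nominal growth factor: 1.38900. Real growth factor = 1.38900 / 1.30675 ≈ 1.06294.
Annualized: 1.06294^(1/6) − 1 ≈ 0.01023.

1.02%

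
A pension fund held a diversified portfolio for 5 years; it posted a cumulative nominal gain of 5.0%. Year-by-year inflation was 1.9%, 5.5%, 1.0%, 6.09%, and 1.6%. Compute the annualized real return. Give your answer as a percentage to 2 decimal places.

Cumulative inflation factor: 1.019 × 1.055 × 1.010 × 1.0609 × 1.016 ≈ 1.17035.
Nominal growth factor: 1.05000. Real growth factor = 1.05000 / 1.17035 ≈ 0.89717.
Annualized: 0.89717^(1/5) − 1 ≈ -0.02147.

-2.15%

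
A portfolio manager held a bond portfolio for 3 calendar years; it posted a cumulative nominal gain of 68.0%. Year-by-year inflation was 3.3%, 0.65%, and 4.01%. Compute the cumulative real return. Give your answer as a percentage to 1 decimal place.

Cumulative inflation factor: 1.033 × 1.0065 × 1.0401 ≈ 1.08141.
Nominal growth factor: 1.68000. Real growth factor = 1.68000 / 1.08141 ≈ 1.55353.
Total real return ≈ 55.3532%.

55.4%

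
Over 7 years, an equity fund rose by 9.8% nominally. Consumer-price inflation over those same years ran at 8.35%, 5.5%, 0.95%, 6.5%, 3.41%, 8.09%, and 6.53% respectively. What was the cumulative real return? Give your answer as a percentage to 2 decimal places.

-24.97%

Cumulative inflation factor: 1.0835 × 1.055 × 1.0095 × 1.065 × 1.0341 × 1.0809 × 1.0653 ≈ 1.46338.
Nominal growth factor: 1.09800. Real growth factor = 1.09800 / 1.46338 ≈ 0.75032.
Total real return ≈ -24.9683%.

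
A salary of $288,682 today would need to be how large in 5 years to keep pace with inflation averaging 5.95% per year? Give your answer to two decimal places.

Cumulative price-level factor: (1+5.95%)^5 ≈ 1.3350723613.
Multiplying $288,682 by the price-level factor gives the future nominal sum.

$385,411.36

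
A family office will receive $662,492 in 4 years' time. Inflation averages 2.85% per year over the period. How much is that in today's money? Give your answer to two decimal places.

Price-level factor over 4 years: (1 + 2.85%)^4 ≈ 1.1189667563.
Purchasing power today: $662,492 divided by that factor.

$592,056.91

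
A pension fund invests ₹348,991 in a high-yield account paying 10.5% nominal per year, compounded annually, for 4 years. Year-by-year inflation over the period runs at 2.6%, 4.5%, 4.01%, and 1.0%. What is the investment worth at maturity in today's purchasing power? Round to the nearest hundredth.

Nominal value at maturity: ₹348,991 × (1 + 10.5%)^4 ≈ ₹520,311.40.
Price-level factor over 4 years: 1.026 × 1.045 × 1.0401 × 1.010 ≈ 1.1263156572.
The maturity value deflated by that factor is the answer in today's purchasing power.

₹461,958.77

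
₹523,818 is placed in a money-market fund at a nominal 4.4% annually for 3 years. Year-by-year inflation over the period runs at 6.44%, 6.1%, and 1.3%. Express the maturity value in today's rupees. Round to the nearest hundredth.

₹521,017.39

Nominal value at maturity: ₹523,818 × (1 + 4.4%)^3 ≈ ₹596,048.93.
Price-level factor over 3 years: 1.0644 × 1.061 × 1.013 = 1.1440096692.
The maturity value deflated by that factor is the answer in today's purchasing power.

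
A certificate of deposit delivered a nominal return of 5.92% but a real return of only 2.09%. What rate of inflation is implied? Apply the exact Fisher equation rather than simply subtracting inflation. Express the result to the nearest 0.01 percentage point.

From (1+r_nom) = (1+r_real)(1+π), we get 1+π = (1 + 5.92%)/(1 + 2.09%) = 1.0592/1.0209 ≈ 1.03752.
So π ≈ 3.7516%.

3.75%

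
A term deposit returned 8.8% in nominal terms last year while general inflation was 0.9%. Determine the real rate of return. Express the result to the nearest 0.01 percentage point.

Real return via the Fisher equation: (1 + 8.8%)/(1 + 0.9%) − 1 = 1.088/1.009 − 1 ≈ 0.07830.

7.83%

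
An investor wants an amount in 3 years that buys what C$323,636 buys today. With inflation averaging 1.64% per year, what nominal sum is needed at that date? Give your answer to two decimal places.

C$339,821.45

Cumulative price-level factor: (1+1.64%)^3 ≈ 1.0500112909.
The nominal amount required is C$323,636 scaled up by that factor.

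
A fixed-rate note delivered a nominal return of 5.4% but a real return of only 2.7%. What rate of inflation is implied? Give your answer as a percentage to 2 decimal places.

From (1+r_nom) = (1+r_real)(1+π), we get 1+π = (1 + 5.4%)/(1 + 2.7%) = 1.054/1.027 ≈ 1.02629.
So π ≈ 2.6290%.

2.63%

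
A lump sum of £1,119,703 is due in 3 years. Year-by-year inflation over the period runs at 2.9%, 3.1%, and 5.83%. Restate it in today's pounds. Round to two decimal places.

£997,286.65

Price-level factor over 3 years: 1.029 × 1.031 × 1.0583 = 1.1227494117.
Purchasing power today: £1,119,703 divided by that factor.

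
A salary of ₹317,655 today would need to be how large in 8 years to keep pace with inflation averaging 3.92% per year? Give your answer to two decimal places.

Cumulative price-level factor: (1+3.92%)^8 ≈ 1.3601697267.
The nominal amount required is ₹317,655 scaled up by that factor.

₹432,064.71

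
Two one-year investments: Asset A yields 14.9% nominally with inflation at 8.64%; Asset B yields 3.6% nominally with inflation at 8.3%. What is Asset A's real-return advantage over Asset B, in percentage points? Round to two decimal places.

Asset A real return: 1.149/1.0864 − 1 = 5.762%.
Asset B real return: 1.036/1.083 − 1 = -4.340%.
Difference: 5.762 − (-4.340) = 10.102 pp.

10.10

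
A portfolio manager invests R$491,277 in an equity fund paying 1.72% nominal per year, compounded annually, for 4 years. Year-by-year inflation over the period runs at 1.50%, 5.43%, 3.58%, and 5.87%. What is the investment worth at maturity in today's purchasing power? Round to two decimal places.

R$448,200.95

Nominal value at maturity: R$491,277 × (1 + 1.72%)^4 ≈ R$525,958.94.
Price-level factor over 4 years: 1.0150 × 1.0543 × 1.0358 × 1.0587 ≈ 1.1734891231.
Dividing the nominal maturity value by the price-level factor gives the value in today's money.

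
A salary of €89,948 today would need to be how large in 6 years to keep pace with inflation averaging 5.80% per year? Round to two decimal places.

Cumulative price-level factor: (1+5.80%)^6 ≈ 1.4025359636.
The nominal amount required is €89,948 scaled up by that factor.

€126,155.30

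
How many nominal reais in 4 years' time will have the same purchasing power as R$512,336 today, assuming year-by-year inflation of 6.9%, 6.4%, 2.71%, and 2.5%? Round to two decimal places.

R$613,494.68

Cumulative price-level factor: 1.069 × 1.064 × 1.0271 × 1.025 ≈ 1.1974459729.
The nominal amount required is R$512,336 scaled up by that factor.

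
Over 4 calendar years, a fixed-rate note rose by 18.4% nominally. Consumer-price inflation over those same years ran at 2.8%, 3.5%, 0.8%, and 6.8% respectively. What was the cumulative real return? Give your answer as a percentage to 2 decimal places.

Cumulative inflation factor: 1.028 × 1.035 × 1.008 × 1.068 ≈ 1.14542.
Nominal growth factor: 1.18400. Real growth factor = 1.18400 / 1.14542 ≈ 1.03368.
Total real return ≈ 3.3681%.

3.37%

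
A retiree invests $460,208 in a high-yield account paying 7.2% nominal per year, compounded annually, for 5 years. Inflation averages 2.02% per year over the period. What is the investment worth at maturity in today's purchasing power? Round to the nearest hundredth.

Nominal value at maturity: $460,208 × (1 + 7.2%)^5 ≈ $651,520.51.
Price-level factor over 5 years: (1 + 2.02%)^5 ≈ 1.1051636599.
Dividing the nominal maturity value by the price-level factor gives the value in today's money.

$589,524.01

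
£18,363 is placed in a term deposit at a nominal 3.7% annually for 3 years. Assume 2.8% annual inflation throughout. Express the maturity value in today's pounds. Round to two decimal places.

£18,849.53

Nominal value at maturity: £18,363 × (1 + 3.7%)^3 ≈ £20,477.64.
Price-level factor over 3 years: (1 + 2.8%)^3 = 1.086373952.
Dividing the nominal maturity value by the price-level factor gives the value in today's money.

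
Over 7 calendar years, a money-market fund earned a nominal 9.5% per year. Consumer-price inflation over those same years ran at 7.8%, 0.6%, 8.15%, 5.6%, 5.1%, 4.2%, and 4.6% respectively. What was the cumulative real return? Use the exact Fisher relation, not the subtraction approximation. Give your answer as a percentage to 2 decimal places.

Cumulative inflation factor: 1.078 × 1.006 × 1.0815 × 1.056 × 1.051 × 1.042 × 1.046 ≈ 1.41876.
Nominal growth factor: 1.88755. Real growth factor = 1.88755 / 1.41876 ≈ 1.33042.
Total real return ≈ 33.0422%.

33.04%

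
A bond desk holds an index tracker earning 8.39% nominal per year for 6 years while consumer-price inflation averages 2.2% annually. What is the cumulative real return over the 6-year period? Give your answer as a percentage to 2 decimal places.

The annual real rate is (1+8.39%)/(1+2.2%) − 1 = 6.0568%.
Compounded over 6 years: (1 + 0.060568)^6 − 1 ≈ 0.42308.

42.31%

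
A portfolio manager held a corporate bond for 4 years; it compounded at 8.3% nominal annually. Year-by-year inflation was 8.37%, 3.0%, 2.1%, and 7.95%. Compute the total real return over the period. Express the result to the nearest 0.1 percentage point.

Cumulative inflation factor: 1.0837 × 1.030 × 1.021 × 1.0795 ≈ 1.23025.
Nominal growth factor: 1.37567. Real growth factor = 1.37567 / 1.23025 ≈ 1.11820.
Total real return ≈ 11.8199%.

11.8%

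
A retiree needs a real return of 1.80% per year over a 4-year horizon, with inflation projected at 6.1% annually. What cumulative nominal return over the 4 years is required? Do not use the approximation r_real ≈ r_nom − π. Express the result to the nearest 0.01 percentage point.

36.10%

Required annual nominal rate: (1+1.80%)(1+6.1%) − 1 = 8.0098%.
Cumulative over 4 years: (1 + 0.080098)^4 − 1 ≈ 0.36098.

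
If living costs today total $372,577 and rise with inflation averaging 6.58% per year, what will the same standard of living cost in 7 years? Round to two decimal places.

Cumulative price-level factor: (1+6.58%)^7 ≈ 1.5621761797.
Multiplying $372,577 by the price-level factor gives the future nominal sum.

$582,030.91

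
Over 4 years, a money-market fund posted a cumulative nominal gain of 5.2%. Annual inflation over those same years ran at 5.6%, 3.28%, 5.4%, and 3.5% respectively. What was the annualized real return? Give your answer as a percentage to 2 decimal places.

Cumulative inflation factor: 1.056 × 1.0328 × 1.054 × 1.035 ≈ 1.18976.
Nominal growth factor: 1.05200. Real growth factor = 1.05200 / 1.18976 ≈ 0.88421.
Annualized: 0.88421^(1/4) − 1 ≈ -0.03030.

-3.03%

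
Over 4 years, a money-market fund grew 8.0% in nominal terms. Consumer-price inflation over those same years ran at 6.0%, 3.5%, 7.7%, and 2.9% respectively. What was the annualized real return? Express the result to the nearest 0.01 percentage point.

Cumulative inflation factor: 1.060 × 1.035 × 1.077 × 1.029 ≈ 1.21584.
Nominal growth factor: 1.08000. Real growth factor = 1.08000 / 1.21584 ≈ 0.88827.
Annualized: 0.88827^(1/4) − 1 ≈ -0.02918.

-2.92%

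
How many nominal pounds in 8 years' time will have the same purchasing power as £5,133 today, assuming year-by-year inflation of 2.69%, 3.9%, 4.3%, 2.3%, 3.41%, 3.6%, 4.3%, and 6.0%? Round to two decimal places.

£6,921.30

Cumulative price-level factor: 1.0269 × 1.039 × 1.043 × 1.023 × 1.0341 × 1.036 × 1.043 × 1.060 ≈ 1.3483918249.
Multiplying £5,133 by the price-level factor gives the future nominal sum.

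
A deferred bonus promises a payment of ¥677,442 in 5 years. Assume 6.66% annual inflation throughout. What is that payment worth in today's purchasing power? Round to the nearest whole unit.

Price-level factor over 5 years: (1 + 6.66%)^5 ≈ 1.3804093642.
Purchasing power today: ¥677,442 divided by that factor.

¥490,754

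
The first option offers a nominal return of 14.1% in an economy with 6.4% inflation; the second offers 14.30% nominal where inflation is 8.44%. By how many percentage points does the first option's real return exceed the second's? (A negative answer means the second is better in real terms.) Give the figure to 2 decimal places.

The first option real return: 1.141/1.064 − 1 = 7.237%.
The second real return: 1.1430/1.0844 − 1 = 5.404%.
Difference: 7.237 − 5.404 = 1.833 pp.

1.83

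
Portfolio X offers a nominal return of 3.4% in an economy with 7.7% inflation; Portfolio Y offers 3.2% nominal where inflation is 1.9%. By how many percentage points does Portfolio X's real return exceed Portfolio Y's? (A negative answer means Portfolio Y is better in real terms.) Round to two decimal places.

-5.27

Portfolio X real return: 1.034/1.077 − 1 = -3.993%.
Portfolio Y real return: 1.032/1.019 − 1 = 1.276%.
Difference: -3.993 − 1.276 = -5.269 pp.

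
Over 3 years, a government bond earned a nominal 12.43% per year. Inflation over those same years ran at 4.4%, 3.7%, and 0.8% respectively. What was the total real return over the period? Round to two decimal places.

30.23%

Cumulative inflation factor: 1.044 × 1.037 × 1.008 ≈ 1.09129.
Nominal growth factor: 1.42117. Real growth factor = 1.42117 / 1.09129 ≈ 1.30229.
Total real return ≈ 30.2287%.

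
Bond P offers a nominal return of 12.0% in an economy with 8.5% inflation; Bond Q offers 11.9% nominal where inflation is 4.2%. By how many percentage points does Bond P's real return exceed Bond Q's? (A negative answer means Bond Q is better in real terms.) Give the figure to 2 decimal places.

Bond P real return: 1.120/1.085 − 1 = 3.226%.
Bond Q real return: 1.119/1.042 − 1 = 7.390%.
Difference: 3.226 − 7.390 = -4.164 pp.

-4.16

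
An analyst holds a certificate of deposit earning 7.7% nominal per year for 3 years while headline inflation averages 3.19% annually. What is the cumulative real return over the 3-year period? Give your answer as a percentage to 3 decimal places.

13.693%

The annual real rate is (1+7.7%)/(1+3.19%) − 1 = 4.3706%.
Compounded over 3 years: (1 + 0.043706)^3 − 1 ≈ 0.13693.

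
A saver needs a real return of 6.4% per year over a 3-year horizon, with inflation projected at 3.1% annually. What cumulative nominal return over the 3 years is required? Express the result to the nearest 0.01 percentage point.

Required annual nominal rate: (1+6.4%)(1+3.1%) − 1 = 9.6984%.
Cumulative over 3 years: (1 + 0.096984)^3 − 1 ≈ 0.32008.

32.01%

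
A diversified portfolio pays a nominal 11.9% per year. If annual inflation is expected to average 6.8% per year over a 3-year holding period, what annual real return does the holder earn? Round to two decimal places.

4.78%

With constant rates the annual real return is the same each year: (1+11.9%)/(1+6.8%) − 1 = 0.04775.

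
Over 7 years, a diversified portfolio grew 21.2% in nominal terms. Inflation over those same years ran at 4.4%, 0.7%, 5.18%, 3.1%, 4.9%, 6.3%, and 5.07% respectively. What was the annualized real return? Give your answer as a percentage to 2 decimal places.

-1.38%

Cumulative inflation factor: 1.044 × 1.007 × 1.0518 × 1.031 × 1.049 × 1.063 × 1.0507 ≈ 1.33570.
Nominal growth factor: 1.21200. Real growth factor = 1.21200 / 1.33570 ≈ 0.90739.
Annualized: 0.90739^(1/7) − 1 ≈ -0.01379.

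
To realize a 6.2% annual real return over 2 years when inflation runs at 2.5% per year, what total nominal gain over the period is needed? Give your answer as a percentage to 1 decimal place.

18.5%

Required annual nominal rate: (1+6.2%)(1+2.5%) − 1 = 8.855%.
Cumulative over 2 years: (1 + 0.08855)^2 − 1 ≈ 0.18494.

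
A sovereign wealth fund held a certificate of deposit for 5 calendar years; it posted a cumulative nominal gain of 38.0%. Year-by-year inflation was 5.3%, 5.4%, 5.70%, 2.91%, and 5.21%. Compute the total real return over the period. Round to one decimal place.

8.6%

Cumulative inflation factor: 1.053 × 1.054 × 1.0570 × 1.0291 × 1.0521 ≈ 1.27016.
Nominal growth factor: 1.38000. Real growth factor = 1.38000 / 1.27016 ≈ 1.08648.
Total real return ≈ 8.6477%.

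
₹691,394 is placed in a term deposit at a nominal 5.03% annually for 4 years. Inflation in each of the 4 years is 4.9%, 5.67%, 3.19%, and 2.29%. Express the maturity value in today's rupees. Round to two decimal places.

Nominal value at maturity: ₹691,394 × (1 + 5.03%)^4 ≈ ₹841,354.59.
Price-level factor over 4 years: 1.049 × 1.0567 × 1.0319 × 1.0229 ≈ 1.1700326653.
Dividing the nominal maturity value by the price-level factor gives the value in today's money.

₹719,086.41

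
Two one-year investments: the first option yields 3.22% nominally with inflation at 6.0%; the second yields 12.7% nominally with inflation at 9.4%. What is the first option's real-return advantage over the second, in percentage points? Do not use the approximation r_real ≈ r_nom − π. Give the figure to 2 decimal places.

The first option real return: 1.0322/1.060 − 1 = -2.623%.
The second real return: 1.127/1.094 − 1 = 3.016%.
Difference: -2.623 − 3.016 = -5.639 pp.

-5.64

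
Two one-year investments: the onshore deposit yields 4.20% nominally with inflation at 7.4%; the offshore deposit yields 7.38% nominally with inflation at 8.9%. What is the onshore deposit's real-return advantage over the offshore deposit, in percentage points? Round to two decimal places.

-1.58

The onshore deposit real return: 1.0420/1.074 − 1 = -2.980%.
The offshore deposit real return: 1.0738/1.089 − 1 = -1.396%.
Difference: -2.980 − (-1.396) = -1.584 pp.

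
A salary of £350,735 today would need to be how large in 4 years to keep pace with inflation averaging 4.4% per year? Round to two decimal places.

£416,659.32

Cumulative price-level factor: (1+4.4%)^4 ≈ 1.1879604841.
Multiplying £350,735 by the price-level factor gives the future nominal sum.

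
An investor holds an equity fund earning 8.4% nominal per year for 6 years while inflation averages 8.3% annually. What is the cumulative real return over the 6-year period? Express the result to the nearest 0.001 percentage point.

0.555%

The annual real rate is (1+8.4%)/(1+8.3%) − 1 = 0.0923%.
Compounded over 6 years: (1 + 0.000923)^6 − 1 ≈ 0.00555.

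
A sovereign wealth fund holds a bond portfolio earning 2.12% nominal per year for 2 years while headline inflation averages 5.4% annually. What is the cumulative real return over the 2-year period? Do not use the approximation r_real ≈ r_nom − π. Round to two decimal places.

-6.13%

The annual real rate is (1+2.12%)/(1+5.4%) − 1 = -3.1120%.
Compounded over 2 years: (1 + -0.031120)^2 − 1 ≈ -0.06127.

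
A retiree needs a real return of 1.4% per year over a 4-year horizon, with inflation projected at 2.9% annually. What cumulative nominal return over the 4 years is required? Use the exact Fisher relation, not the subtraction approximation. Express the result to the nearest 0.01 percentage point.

18.53%

Required annual nominal rate: (1+1.4%)(1+2.9%) − 1 = 4.3406%.
Cumulative over 4 years: (1 + 0.043406)^4 − 1 ≈ 0.18526.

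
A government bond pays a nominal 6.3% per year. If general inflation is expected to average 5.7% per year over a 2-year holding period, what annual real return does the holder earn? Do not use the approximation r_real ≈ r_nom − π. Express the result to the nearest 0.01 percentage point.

With constant rates the annual real return is the same each year: (1+6.3%)/(1+5.7%) − 1 = 0.00568.

0.57%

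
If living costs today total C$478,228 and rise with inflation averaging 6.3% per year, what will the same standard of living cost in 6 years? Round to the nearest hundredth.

C$689,976.96

Cumulative price-level factor: (1+6.3%)^6 ≈ 1.4427782516.
The nominal amount required is C$478,228 scaled up by that factor.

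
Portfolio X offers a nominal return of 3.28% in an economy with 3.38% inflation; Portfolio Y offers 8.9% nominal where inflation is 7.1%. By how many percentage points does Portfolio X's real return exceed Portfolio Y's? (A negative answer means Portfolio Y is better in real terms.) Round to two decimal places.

-1.78

Portfolio X real return: 1.0328/1.0338 − 1 = -0.097%.
Portfolio Y real return: 1.089/1.071 − 1 = 1.681%.
Difference: -0.097 − 1.681 = -1.778 pp.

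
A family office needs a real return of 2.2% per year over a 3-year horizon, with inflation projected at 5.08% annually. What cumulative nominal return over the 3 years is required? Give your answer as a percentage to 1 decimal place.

Required annual nominal rate: (1+2.2%)(1+5.08%) − 1 = 7.39176%.
Cumulative over 3 years: (1 + 0.0739176)^3 − 1 ≈ 0.23855.

23.9%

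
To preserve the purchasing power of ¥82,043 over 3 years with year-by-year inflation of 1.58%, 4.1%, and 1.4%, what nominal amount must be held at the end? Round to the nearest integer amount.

¥87,971

Cumulative price-level factor: 1.0158 × 1.041 × 1.014 = 1.0722520692.
Multiplying ¥82,043 by the price-level factor gives the future nominal sum.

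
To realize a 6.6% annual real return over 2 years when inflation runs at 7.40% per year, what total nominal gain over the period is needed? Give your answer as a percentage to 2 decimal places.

Required annual nominal rate: (1+6.6%)(1+7.40%) − 1 = 14.4884%.
Cumulative over 2 years: (1 + 0.144884)^2 − 1 ≈ 0.31076.

31.08%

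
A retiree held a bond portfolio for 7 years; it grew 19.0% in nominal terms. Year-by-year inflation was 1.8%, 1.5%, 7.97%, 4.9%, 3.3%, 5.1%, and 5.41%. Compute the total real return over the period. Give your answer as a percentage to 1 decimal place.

-11.1%

Cumulative inflation factor: 1.018 × 1.015 × 1.0797 × 1.049 × 1.033 × 1.051 × 1.0541 ≈ 1.33930.
Nominal growth factor: 1.19000. Real growth factor = 1.19000 / 1.33930 ≈ 0.88853.
Total real return ≈ -11.1475%.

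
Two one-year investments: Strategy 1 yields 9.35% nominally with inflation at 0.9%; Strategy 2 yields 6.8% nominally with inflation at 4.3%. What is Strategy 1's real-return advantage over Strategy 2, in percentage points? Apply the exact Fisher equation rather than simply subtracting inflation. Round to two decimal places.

5.98

Strategy 1 real return: 1.0935/1.009 − 1 = 8.375%.
Strategy 2 real return: 1.068/1.043 − 1 = 2.397%.
Difference: 8.375 − 2.397 = 5.978 pp.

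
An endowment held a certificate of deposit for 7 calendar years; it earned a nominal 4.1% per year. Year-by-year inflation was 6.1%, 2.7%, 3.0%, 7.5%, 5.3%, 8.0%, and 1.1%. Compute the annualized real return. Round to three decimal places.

Cumulative inflation factor: 1.061 × 1.027 × 1.030 × 1.075 × 1.053 × 1.080 × 1.011 ≈ 1.38719.
Nominal growth factor: 1.32481. Real growth factor = 1.32481 / 1.38719 ≈ 0.95504.
Annualized: 0.95504^(1/7) − 1 ≈ -0.00655.

-0.655%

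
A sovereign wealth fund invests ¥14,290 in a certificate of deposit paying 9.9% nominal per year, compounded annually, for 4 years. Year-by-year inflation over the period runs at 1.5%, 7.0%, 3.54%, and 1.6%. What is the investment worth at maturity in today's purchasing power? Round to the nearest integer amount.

¥18,246

Nominal value at maturity: ¥14,290 × (1 + 9.9%)^4 ≈ ¥20,846.
Price-level factor over 4 years: 1.015 × 1.070 × 1.0354 × 1.016 ≈ 1.1424881087.
The maturity value deflated by that factor is the answer in today's purchasing power.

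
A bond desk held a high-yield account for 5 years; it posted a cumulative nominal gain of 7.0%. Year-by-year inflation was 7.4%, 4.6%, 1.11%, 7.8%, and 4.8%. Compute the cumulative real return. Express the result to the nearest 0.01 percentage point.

Cumulative inflation factor: 1.074 × 1.046 × 1.0111 × 1.078 × 1.048 ≈ 1.28325.
Nominal growth factor: 1.07000. Real growth factor = 1.07000 / 1.28325 ≈ 0.83382.
Total real return ≈ -16.6177%.

-16.62%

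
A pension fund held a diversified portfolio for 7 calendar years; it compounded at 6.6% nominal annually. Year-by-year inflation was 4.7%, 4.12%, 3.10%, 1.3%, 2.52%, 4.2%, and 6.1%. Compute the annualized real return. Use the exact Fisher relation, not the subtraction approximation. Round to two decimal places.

Cumulative inflation factor: 1.047 × 1.0412 × 1.0310 × 1.013 × 1.0252 × 1.042 × 1.061 ≈ 1.29045.
Nominal growth factor: 1.56423. Real growth factor = 1.56423 / 1.29045 ≈ 1.21216.
Annualized: 1.21216^(1/7) − 1 ≈ 0.02787.

2.79%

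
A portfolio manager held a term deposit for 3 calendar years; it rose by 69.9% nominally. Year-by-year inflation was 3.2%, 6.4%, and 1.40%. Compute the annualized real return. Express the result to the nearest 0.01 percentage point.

Cumulative inflation factor: 1.032 × 1.064 × 1.0140 ≈ 1.11342.
Nominal growth factor: 1.69900. Real growth factor = 1.69900 / 1.11342 ≈ 1.52593.
Annualized: 1.52593^(1/3) − 1 ≈ 0.15127.

15.13%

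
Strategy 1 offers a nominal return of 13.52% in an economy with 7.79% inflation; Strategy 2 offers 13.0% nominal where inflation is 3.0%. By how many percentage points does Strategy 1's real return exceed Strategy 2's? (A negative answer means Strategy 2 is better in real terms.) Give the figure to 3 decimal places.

-4.393

Strategy 1 real return: 1.1352/1.0779 − 1 = 5.3159%.
Strategy 2 real return: 1.130/1.030 − 1 = 9.7087%.
Difference: 5.3159 − 9.7087 = -4.3928 pp.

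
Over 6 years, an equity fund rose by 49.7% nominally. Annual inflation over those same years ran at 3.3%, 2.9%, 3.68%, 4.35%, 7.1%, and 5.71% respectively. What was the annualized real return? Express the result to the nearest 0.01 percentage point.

2.35%

Cumulative inflation factor: 1.033 × 1.029 × 1.0368 × 1.0435 × 1.071 × 1.0571 ≈ 1.30199.
Nominal growth factor: 1.49700. Real growth factor = 1.49700 / 1.30199 ≈ 1.14978.
Annualized: 1.14978^(1/6) − 1 ≈ 0.02353.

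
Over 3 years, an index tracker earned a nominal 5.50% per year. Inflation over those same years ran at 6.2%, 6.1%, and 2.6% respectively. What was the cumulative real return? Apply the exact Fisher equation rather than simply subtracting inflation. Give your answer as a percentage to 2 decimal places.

Cumulative inflation factor: 1.062 × 1.061 × 1.026 ≈ 1.15608.
Nominal growth factor: 1.17424. Real growth factor = 1.17424 / 1.15608 ≈ 1.01571.
Total real return ≈ 1.5711%.

1.57%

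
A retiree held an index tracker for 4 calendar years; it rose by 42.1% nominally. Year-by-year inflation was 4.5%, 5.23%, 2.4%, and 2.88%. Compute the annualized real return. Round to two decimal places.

5.24%

Cumulative inflation factor: 1.045 × 1.0523 × 1.024 × 1.0288 ≈ 1.15848.
Nominal growth factor: 1.42100. Real growth factor = 1.42100 / 1.15848 ≈ 1.22661.
Annualized: 1.22661^(1/4) − 1 ≈ 0.05239.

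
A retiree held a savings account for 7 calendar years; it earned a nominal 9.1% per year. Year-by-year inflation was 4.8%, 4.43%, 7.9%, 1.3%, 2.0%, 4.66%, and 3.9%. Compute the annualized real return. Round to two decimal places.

4.78%

Cumulative inflation factor: 1.048 × 1.0443 × 1.079 × 1.013 × 1.020 × 1.0466 × 1.039 ≈ 1.32683.
Nominal growth factor: 1.83981. Real growth factor = 1.83981 / 1.32683 ≈ 1.38663.
Annualized: 1.38663^(1/7) − 1 ≈ 0.04780.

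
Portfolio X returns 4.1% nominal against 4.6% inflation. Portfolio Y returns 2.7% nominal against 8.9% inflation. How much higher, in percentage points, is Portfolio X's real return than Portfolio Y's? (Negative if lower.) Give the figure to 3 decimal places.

5.215

Portfolio X real return: 1.041/1.046 − 1 = -0.4780%.
Portfolio Y real return: 1.027/1.089 − 1 = -5.6933%.
Difference: -0.4780 − (-5.6933) = 5.2153 pp.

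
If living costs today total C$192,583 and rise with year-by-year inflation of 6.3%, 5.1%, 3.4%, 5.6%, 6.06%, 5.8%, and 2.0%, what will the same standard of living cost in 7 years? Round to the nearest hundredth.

Cumulative price-level factor: 1.063 × 1.051 × 1.034 × 1.056 × 1.0606 × 1.058 × 1.020 ≈ 1.3962330045.
The nominal amount required is C$192,583 scaled up by that factor.

C$268,890.74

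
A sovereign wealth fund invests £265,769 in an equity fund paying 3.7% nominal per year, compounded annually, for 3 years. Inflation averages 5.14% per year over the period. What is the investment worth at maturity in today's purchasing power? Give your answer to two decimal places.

£254,997.94

Nominal value at maturity: £265,769 × (1 + 3.7%)^3 ≈ £296,374.33.
Price-level factor over 3 years: (1 + 5.14%)^3 ≈ 1.1622616767.
Dividing the nominal maturity value by the price-level factor gives the value in today's money.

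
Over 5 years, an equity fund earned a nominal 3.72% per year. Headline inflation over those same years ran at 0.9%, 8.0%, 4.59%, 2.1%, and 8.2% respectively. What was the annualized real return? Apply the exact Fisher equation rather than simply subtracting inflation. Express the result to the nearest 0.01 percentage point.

Cumulative inflation factor: 1.009 × 1.080 × 1.0459 × 1.021 × 1.082 ≈ 1.25909.
Nominal growth factor: 1.20036. Real growth factor = 1.20036 / 1.25909 ≈ 0.95335.
Annualized: 0.95335^(1/5) − 1 ≈ -0.00951.

-0.95%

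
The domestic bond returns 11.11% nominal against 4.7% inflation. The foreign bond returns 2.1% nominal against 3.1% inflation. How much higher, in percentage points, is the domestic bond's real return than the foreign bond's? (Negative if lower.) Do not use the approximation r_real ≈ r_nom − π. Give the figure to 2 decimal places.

7.09

The domestic bond real return: 1.1111/1.047 − 1 = 6.122%.
The foreign bond real return: 1.021/1.031 − 1 = -0.970%.
Difference: 6.122 − (-0.970) = 7.092 pp.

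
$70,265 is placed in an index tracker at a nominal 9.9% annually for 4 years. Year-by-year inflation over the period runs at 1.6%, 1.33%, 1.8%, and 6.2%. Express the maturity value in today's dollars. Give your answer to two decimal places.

Nominal value at maturity: $70,265 × (1 + 9.9%)^4 ≈ $102,501.41.
Price-level factor over 4 years: 1.016 × 1.0133 × 1.018 × 1.062 ≈ 1.1130227603.
The maturity value deflated by that factor is the answer in today's purchasing power.

$92,092.82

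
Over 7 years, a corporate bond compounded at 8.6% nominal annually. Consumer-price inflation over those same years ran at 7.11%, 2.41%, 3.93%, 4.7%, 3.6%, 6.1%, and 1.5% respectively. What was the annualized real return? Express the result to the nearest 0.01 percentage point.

Cumulative inflation factor: 1.0711 × 1.0241 × 1.0393 × 1.047 × 1.036 × 1.061 × 1.015 ≈ 1.33168.
Nominal growth factor: 1.78159. Real growth factor = 1.78159 / 1.33168 ≈ 1.33785.
Annualized: 1.33785^(1/7) − 1 ≈ 0.04246.

4.25%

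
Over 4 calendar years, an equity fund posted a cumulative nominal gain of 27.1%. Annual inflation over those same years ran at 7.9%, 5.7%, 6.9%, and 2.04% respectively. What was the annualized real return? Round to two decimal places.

0.54%

Cumulative inflation factor: 1.079 × 1.057 × 1.069 × 1.0204 ≈ 1.24407.
Nominal growth factor: 1.27100. Real growth factor = 1.27100 / 1.24407 ≈ 1.02165.
Annualized: 1.02165^(1/4) − 1 ≈ 0.00537.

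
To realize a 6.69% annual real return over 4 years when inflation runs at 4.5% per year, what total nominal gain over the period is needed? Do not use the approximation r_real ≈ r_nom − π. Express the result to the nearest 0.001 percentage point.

Required annual nominal rate: (1+6.69%)(1+4.5%) − 1 = 11.49105%.
Cumulative over 4 years: (1 + 0.1149105)^4 − 1 ≈ 0.54511.

54.511%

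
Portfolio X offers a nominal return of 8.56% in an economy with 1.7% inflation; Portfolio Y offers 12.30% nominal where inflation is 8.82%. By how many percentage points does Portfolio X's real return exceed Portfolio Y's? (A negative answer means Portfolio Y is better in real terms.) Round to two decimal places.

Portfolio X real return: 1.0856/1.017 − 1 = 6.745%.
Portfolio Y real return: 1.1230/1.0882 − 1 = 3.198%.
Difference: 6.745 − 3.198 = 3.547 pp.

3.55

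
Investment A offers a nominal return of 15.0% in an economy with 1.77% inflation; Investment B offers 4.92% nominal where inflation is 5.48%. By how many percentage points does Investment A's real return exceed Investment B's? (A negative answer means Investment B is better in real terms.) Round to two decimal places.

Investment A real return: 1.150/1.0177 − 1 = 13.000%.
Investment B real return: 1.0492/1.0548 − 1 = -0.531%.
Difference: 13.000 − (-0.531) = 13.531 pp.

13.53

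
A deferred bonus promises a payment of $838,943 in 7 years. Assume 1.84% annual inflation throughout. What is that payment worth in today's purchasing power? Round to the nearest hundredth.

$738,420.46

Price-level factor over 7 years: (1 + 1.84%)^7 ≈ 1.1361318490.
Purchasing power today: $838,943 divided by that factor.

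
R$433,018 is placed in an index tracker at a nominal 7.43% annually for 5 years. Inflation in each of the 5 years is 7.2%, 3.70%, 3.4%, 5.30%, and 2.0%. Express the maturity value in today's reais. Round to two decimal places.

R$501,893.08

Nominal value at maturity: R$433,018 × (1 + 7.43%)^5 ≈ R$619,631.99.
Price-level factor over 5 years: 1.072 × 1.0370 × 1.034 × 1.0530 × 1.020 ≈ 1.2345896263.
The maturity value deflated by that factor is the answer in today's purchasing power.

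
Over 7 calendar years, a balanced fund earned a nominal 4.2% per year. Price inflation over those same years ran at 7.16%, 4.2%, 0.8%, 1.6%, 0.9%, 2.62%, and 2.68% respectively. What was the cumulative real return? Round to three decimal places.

Cumulative inflation factor: 1.0716 × 1.042 × 1.008 × 1.016 × 1.009 × 1.0262 × 1.0268 ≈ 1.21580.
Nominal growth factor: 1.33375. Real growth factor = 1.33375 / 1.21580 ≈ 1.09701.
Total real return ≈ 9.7009%.

9.701%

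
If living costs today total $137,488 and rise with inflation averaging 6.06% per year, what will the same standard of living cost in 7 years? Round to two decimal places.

Cumulative price-level factor: (1+6.06%)^7 ≈ 1.5095981658.
Multiplying $137,488 by the price-level factor gives the future nominal sum.

$207,551.63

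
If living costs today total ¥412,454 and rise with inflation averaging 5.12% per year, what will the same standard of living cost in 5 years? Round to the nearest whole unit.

Cumulative price-level factor: (1+5.12%)^5 ≈ 1.2835912889.
Multiplying ¥412,454 by the price-level factor gives the future nominal sum.

¥529,422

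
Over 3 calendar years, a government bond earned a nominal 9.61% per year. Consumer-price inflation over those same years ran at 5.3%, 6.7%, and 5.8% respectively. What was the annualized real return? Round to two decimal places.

3.47%

Cumulative inflation factor: 1.053 × 1.067 × 1.058 ≈ 1.18872.
Nominal growth factor: 1.31689. Real growth factor = 1.31689 / 1.18872 ≈ 1.10783.
Annualized: 1.10783^(1/3) − 1 ≈ 0.03472.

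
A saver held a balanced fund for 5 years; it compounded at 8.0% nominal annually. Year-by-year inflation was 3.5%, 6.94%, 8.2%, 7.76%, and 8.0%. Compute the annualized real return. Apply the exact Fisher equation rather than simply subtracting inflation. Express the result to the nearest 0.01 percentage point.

1.06%

Cumulative inflation factor: 1.035 × 1.0694 × 1.082 × 1.0776 × 1.080 ≈ 1.39376.
Nominal growth factor: 1.46933. Real growth factor = 1.46933 / 1.39376 ≈ 1.05422.
Annualized: 1.05422^(1/5) − 1 ≈ 0.01062.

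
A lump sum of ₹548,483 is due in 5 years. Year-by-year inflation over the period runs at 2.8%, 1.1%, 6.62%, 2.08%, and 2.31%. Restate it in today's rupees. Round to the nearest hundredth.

₹473,937.94

Price-level factor over 5 years: 1.028 × 1.011 × 1.0662 × 1.0208 × 1.0231 ≈ 1.1572886517.
Purchasing power today: ₹548,483 divided by that factor.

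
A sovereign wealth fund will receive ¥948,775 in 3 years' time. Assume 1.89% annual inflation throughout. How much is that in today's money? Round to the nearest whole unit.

¥896,951

Price-level factor over 3 years: (1 + 1.89%)^3 ≈ 1.0577783813.
Purchasing power today: ¥948,775 divided by that factor.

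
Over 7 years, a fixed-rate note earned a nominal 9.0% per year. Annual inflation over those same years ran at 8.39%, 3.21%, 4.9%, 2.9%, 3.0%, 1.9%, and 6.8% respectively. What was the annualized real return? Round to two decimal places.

4.39%

Cumulative inflation factor: 1.0839 × 1.0321 × 1.049 × 1.029 × 1.030 × 1.019 × 1.068 ≈ 1.35358.
Nominal growth factor: 1.82804. Real growth factor = 1.82804 / 1.35358 ≈ 1.35052.
Annualized: 1.35052^(1/7) − 1 ≈ 0.04386.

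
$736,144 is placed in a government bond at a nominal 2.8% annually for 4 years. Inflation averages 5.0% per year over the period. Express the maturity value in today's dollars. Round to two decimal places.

$676,360.19

Nominal value at maturity: $736,144 × (1 + 2.8%)^4 ≈ $822,120.04.
Price-level factor over 4 years: (1 + 5.0%)^4 = 1.21550625.
Dividing the nominal maturity value by the price-level factor gives the value in today's money.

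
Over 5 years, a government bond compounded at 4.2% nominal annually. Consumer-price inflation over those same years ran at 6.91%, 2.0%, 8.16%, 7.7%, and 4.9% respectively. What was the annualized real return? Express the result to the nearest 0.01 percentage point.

Cumulative inflation factor: 1.0691 × 1.020 × 1.0816 × 1.077 × 1.049 ≈ 1.33253.
Nominal growth factor: 1.22840. Real growth factor = 1.22840 / 1.33253 ≈ 0.92185.
Annualized: 0.92185^(1/5) − 1 ≈ -0.01614.

-1.61%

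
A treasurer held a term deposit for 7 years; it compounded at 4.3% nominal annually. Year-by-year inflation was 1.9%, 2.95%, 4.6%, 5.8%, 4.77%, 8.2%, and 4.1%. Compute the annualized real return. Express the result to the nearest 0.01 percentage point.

-0.29%

Cumulative inflation factor: 1.019 × 1.0295 × 1.046 × 1.058 × 1.0477 × 1.082 × 1.041 ≈ 1.37004.
Nominal growth factor: 1.34273. Real growth factor = 1.34273 / 1.37004 ≈ 0.98007.
Annualized: 0.98007^(1/7) − 1 ≈ -0.00287.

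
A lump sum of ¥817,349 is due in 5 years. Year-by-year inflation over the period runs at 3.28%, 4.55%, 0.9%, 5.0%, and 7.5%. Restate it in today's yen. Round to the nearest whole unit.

¥664,628

Price-level factor over 5 years: 1.0328 × 1.0455 × 1.009 × 1.050 × 1.075 ≈ 1.2297850125.
Purchasing power today: ¥817,349 divided by that factor.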